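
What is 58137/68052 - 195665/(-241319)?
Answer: 9114985761/5474080196 ≈ 1.6651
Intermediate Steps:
58137/68052 - 195665/(-241319) = 58137*(1/68052) - 195665*(-1/241319) = 19379/22684 + 195665/241319 = 9114985761/5474080196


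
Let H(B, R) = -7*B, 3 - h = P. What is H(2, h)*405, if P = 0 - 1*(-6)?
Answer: -5670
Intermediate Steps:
P = 6 (P = 0 + 6 = 6)
h = -3 (h = 3 - 1*6 = 3 - 6 = -3)
H(2, h)*405 = -7*2*405 = -14*405 = -5670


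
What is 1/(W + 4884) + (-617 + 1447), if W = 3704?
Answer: 7128041/8588 ≈ 830.00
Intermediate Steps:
1/(W + 4884) + (-617 + 1447) = 1/(3704 + 4884) + (-617 + 1447) = 1/8588 + 830 = 7128041/8588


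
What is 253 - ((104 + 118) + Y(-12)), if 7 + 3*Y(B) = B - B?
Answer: 100/3 ≈ 33.333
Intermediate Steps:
Y(B) = -7/3 (Y(B) = -7/3 + (B - B)/3 = -7/3 + (1/3)*0 = -7/3 + 0 = -7/3)
253 - ((104 + 118) + Y(-12)) = 253 - ((104 + 118) - 7/3) = 253 - (222 - 7/3) = 253 - 1*659/3 = 253 - 659/3 = 100/3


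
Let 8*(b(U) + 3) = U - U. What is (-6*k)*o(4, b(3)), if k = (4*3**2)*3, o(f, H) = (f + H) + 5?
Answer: -3888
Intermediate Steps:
b(U) = -3 (b(U) = -3 + (U - U)/8 = -3 + (1/8)*0 = -3 + 0 = -3)
o(f, H) = 5 + H + f (o(f, H) = (H + f) + 5 = 5 + H + f)
k = 108 (k = (4*9)*3 = 36*3 = 108)
(-6*k)*o(4, b(3)) = (-6*108)*(5 - 3 + 4) = -648*6 = -3888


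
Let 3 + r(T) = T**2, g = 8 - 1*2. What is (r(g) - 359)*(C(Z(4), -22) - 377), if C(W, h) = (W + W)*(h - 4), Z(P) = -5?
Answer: 38142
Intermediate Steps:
g = 6 (g = 8 - 2 = 6)
C(W, h) = 2*W*(-4 + h) (C(W, h) = (2*W)*(-4 + h) = 2*W*(-4 + h))
r(T) = -3 + T**2
(r(g) - 359)*(C(Z(4), -22) - 377) = ((-3 + 6**2) - 359)*(2*(-5)*(-4 - 22) - 377) = ((-3 + 36) - 359)*(2*(-5)*(-26) - 377) = (33 - 359)*(260 - 377) = -326*(-117) = 38142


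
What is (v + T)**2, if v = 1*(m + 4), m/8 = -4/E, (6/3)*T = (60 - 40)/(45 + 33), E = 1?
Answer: 1181569/1521 ≈ 776.84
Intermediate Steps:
T = 5/39 (T = ((60 - 40)/(45 + 33))/2 = (20/78)/2 = (20*(1/78))/2 = (1/2)*(10/39) = 5/39 ≈ 0.12821)
m = -32 (m = 8*(-4/1) = 8*(-4*1) = 8*(-4) = -32)
v = -28 (v = 1*(-32 + 4) = 1*(-28) = -28)
(v + T)**2 = (-28 + 5/39)**2 = (-1087/39)**2 = 1181569/1521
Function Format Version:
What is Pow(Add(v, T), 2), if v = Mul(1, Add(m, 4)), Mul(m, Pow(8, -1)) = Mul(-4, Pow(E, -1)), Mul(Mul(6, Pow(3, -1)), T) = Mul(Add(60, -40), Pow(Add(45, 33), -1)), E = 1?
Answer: Rational(1181569, 1521) ≈ 776.84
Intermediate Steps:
T = Rational(5, 39) (T = Mul(Rational(1, 2), Mul(Add(60, -40), Pow(Add(45, 33), -1))) = Mul(Rational(1, 2), Mul(20, Pow(78, -1))) = Mul(Rational(1, 2), Mul(20, Rational(1, 78))) = Mul(Rational(1, 2), Rational(10, 39)) = Rational(5, 39) ≈ 0.12821)
m = -32 (m = Mul(8, Mul(-4, Pow(1, -1))) = Mul(8, Mul(-4, 1)) = Mul(8, -4) = -32)
v = -28 (v = Mul(1, Add(-32, 4)) = Mul(1, -28) = -28)
Pow(Add(v, T), 2) = Pow(Add(-28, Rational(5, 39)), 2) = Pow(Rational(-1087, 39), 2) = Rational(1181569, 1521)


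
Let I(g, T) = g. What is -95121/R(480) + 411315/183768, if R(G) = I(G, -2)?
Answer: -240038399/1225120 ≈ -195.93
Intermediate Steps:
R(G) = G
-95121/R(480) + 411315/183768 = -95121/480 + 411315/183768 = -95121*1/480 + 411315*(1/183768) = -31707/160 + 137105/61256 = -240038399/1225120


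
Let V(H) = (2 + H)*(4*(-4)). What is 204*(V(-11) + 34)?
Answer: 36312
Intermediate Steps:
V(H) = -32 - 16*H (V(H) = (2 + H)*(-16) = -32 - 16*H)
204*(V(-11) + 34) = 204*((-32 - 16*(-11)) + 34) = 204*((-32 + 176) + 34) = 204*(144 + 34) = 204*178 = 36312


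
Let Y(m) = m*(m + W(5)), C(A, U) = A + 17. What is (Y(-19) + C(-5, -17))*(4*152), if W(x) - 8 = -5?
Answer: 192128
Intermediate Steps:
C(A, U) = 17 + A
W(x) = 3 (W(x) = 8 - 5 = 3)
Y(m) = m*(3 + m) (Y(m) = m*(m + 3) = m*(3 + m))
(Y(-19) + C(-5, -17))*(4*152) = (-19*(3 - 19) + (17 - 5))*(4*152) = (-19*(-16) + 12)*608 = (304 + 12)*608 = 316*608 = 192128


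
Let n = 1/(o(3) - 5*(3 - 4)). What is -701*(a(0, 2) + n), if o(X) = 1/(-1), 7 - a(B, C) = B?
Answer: -20329/4 ≈ -5082.3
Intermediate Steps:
a(B, C) = 7 - B
o(X) = -1
n = ¼ (n = 1/(-1 - 5*(3 - 4)) = 1/(-1 - 5*(-1)) = 1/(-1 + 5) = 1/4 = ¼ ≈ 0.25000)
-701*(a(0, 2) + n) = -701*((7 - 1*0) + ¼) = -701*((7 + 0) + ¼) = -701*(7 + ¼) = -20329/4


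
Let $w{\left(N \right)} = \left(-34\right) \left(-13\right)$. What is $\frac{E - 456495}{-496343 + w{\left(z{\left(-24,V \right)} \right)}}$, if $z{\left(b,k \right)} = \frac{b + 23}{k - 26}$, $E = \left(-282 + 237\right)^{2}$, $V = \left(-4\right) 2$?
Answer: $\frac{454470}{495901} \approx 0.91645$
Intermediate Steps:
$V = -8$
$E = 2025$ ($E = \left(-45\right)^{2} = 2025$)
$z{\left(b,k \right)} = \frac{23 + b}{-26 + k}$
$w{\left(N \right)} = 442$
$\frac{E - 456495}{-496343 + w{\left(z{\left(-24,V \right)} \right)}} = \frac{2025 - 456495}{-496343 + 442} = - \frac{454470}{-495901} = \left(-454470\right) \left(- \frac{1}{495901}\right) = \frac{454470}{495901}$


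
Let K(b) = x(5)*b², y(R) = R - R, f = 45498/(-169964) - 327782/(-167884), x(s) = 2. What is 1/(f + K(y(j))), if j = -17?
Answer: 1783389761/3004547101 ≈ 0.59356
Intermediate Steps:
f = 3004547101/1783389761 (f = 45498*(-1/169964) - 327782*(-1/167884) = -22749/84982 + 163891/83942 = 3004547101/1783389761 ≈ 1.6847)
y(R) = 0
K(b) = 2*b²
1/(f + K(y(j))) = 1/(3004547101/1783389761 + 2*0²) = 1/(3004547101/1783389761 + 2*0) = 1/(3004547101/1783389761 + 0) = 1/(3004547101/1783389761) = 1783389761/3004547101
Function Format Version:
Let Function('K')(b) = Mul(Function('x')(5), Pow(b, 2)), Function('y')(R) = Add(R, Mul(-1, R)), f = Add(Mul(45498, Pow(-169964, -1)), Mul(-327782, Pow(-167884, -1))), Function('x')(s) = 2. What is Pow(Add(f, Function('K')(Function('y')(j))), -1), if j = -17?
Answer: Rational(1783389761, 3004547101) ≈ 0.59356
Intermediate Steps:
f = Rational(3004547101, 1783389761) (f = Add(Mul(45498, Rational(-1, 169964)), Mul(-327782, Rational(-1, 167884))) = Add(Rational(-22749, 84982), Rational(163891, 83942)) = Rational(3004547101, 1783389761) ≈ 1.6847)
Function('y')(R) = 0
Function('K')(b) = Mul(2, Pow(b, 2))
Pow(Add(f, Function('K')(Function('y')(j))), -1) = Pow(Add(Rational(3004547101, 1783389761), Mul(2, Pow(0, 2))), -1) = Pow(Add(Rational(3004547101, 1783389761), Mul(2, 0)), -1) = Pow(Add(Rational(3004547101, 1783389761), 0), -1) = Pow(Rational(3004547101, 1783389761), -1) = Rational(1783389761, 3004547101)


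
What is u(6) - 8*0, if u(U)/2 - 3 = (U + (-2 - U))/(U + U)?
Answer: 17/3 ≈ 5.6667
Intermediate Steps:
u(U) = 6 - 2/U (u(U) = 6 + 2*((U + (-2 - U))/(U + U)) = 6 + 2*(-2*1/(2*U)) = 6 + 2*(-1/U) = 6 - 2/U)
u(6) - 8*0 = (6 - 2/6) - 8*0 = (6 - 2*1/6) + 0 = (6 - 1/3) + 0 = 17/3 + 0 = 17/3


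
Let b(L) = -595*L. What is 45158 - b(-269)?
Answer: -114897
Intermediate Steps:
45158 - b(-269) = 45158 - (-595)*(-269) = 45158 - 1*160055 = 45158 - 160055 = -114897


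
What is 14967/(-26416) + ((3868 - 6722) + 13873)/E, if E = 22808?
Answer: -6286179/75312016 ≈ -0.083468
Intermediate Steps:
14967/(-26416) + ((3868 - 6722) + 13873)/E = 14967/(-26416) + ((3868 - 6722) + 13873)/22808 = 14967*(-1/26416) + (-2854 + 13873)*(1/22808) = -14967/26416 + 11019*(1/22808) = -14967/26416 + 11019/22808 = -6286179/75312016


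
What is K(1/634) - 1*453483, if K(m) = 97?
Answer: -453386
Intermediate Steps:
K(1/634) - 1*453483 = 97 - 1*453483 = 97 - 453483 = -453386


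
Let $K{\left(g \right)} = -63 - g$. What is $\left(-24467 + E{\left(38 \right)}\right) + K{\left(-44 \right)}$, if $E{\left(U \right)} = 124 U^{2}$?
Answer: $154570$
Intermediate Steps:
$\left(-24467 + E{\left(38 \right)}\right) + K{\left(-44 \right)} = \left(-24467 + 124 \cdot 38^{2}\right) - 19 = \left(-24467 + 124 \cdot 1444\right) + \left(-63 + 44\right) = \left(-24467 + 179056\right) - 19 = 154589 - 19 = 154570$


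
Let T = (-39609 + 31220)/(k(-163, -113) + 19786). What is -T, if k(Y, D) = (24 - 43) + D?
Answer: 8389/19654 ≈ 0.42683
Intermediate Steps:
k(Y, D) = -19 + D
T = -8389/19654 (T = (-39609 + 31220)/((-19 - 113) + 19786) = -8389/(-132 + 19786) = -8389/19654 ≈ -0.42683)
-T = -1*(-8389/19654) = 8389/19654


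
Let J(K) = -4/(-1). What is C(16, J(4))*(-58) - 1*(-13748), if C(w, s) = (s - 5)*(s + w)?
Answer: 14908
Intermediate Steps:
J(K) = 4 (J(K) = -4*(-1) = 4)
C(w, s) = (-5 + s)*(s + w)
C(16, J(4))*(-58) - 1*(-13748) = (4**2 - 5*4 - 5*16 + 4*16)*(-58) - 1*(-13748) = (16 - 20 - 80 + 64)*(-58) + 13748 = -20*(-58) + 13748 = 1160 + 13748 = 14908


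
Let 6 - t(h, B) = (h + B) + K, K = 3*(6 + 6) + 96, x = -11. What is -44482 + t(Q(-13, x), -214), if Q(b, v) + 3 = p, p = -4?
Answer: -44387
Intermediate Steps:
Q(b, v) = -7 (Q(b, v) = -3 - 4 = -7)
K = 132 (K = 3*12 + 96 = 36 + 96 = 132)
t(h, B) = -126 - B - h (t(h, B) = 6 - ((h + B) + 132) = 6 - ((B + h) + 132) = 6 - (132 + B + h) = 6 + (-132 - B - h) = -126 - B - h)
-44482 + t(Q(-13, x), -214) = -44482 + (-126 - 1*(-214) - 1*(-7)) = -44482 + (-126 + 214 + 7) = -44482 + 95 = -44387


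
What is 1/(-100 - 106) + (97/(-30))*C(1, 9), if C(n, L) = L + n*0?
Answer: -14989/515 ≈ -29.105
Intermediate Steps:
C(n, L) = L (C(n, L) = L + 0 = L)
1/(-100 - 106) + (97/(-30))*C(1, 9) = 1/(-100 - 106) + (97/(-30))*9 = 1/(-206) + (97*(-1/30))*9 = -1/206 - 97/30*9 = -1/206 - 291/10 = -14989/515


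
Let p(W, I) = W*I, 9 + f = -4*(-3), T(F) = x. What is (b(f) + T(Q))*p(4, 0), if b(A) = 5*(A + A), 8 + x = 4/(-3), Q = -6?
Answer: 0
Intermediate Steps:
x = -28/3 (x = -8 + 4/(-3) = -8 + 4*(-⅓) = -8 - 4/3 = -28/3 ≈ -9.3333)
T(F) = -28/3
f = 3 (f = -9 - 4*(-3) = -9 + 12 = 3)
b(A) = 10*A (b(A) = 5*(2*A) = 10*A)
p(W, I) = I*W
(b(f) + T(Q))*p(4, 0) = (10*3 - 28/3)*(0*4) = (30 - 28/3)*0 = (62/3)*0 = 0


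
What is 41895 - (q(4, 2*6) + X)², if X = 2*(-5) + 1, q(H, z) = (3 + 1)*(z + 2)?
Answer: 39686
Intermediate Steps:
q(H, z) = 8 + 4*z (q(H, z) = 4*(2 + z) = 8 + 4*z)
X = -9 (X = -10 + 1 = -9)
41895 - (q(4, 2*6) + X)² = 41895 - ((8 + 4*(2*6)) - 9)² = 41895 - ((8 + 4*12) - 9)² = 41895 - ((8 + 48) - 9)² = 41895 - (56 - 9)² = 41895 - 1*47² = 41895 - 1*2209 = 41895 - 2209 = 39686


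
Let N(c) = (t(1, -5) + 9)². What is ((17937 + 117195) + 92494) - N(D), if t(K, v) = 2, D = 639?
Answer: 227505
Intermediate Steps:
N(c) = 121 (N(c) = (2 + 9)² = 11² = 121)
((17937 + 117195) + 92494) - N(D) = ((17937 + 117195) + 92494) - 1*121 = (135132 + 92494) - 121 = 227626 - 121 = 227505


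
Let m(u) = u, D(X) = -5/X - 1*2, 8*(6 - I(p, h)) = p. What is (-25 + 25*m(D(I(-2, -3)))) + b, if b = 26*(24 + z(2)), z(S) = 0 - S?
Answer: 477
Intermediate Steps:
I(p, h) = 6 - p/8
z(S) = -S
D(X) = -2 - 5/X (D(X) = -5/X - 2 = -2 - 5/X)
b = 572 (b = 26*(24 - 1*2) = 26*(24 - 2) = 26*22 = 572)
(-25 + 25*m(D(I(-2, -3)))) + b = (-25 + 25*(-2 - 5/(6 - ⅛*(-2)))) + 572 = (-25 + 25*(-2 - 5/(6 + ¼))) + 572 = (-25 + 25*(-2 - 5/25/4)) + 572 = (-25 + 25*(-2 - 5*4/25)) + 572 = (-25 + 25*(-2 - ⅘)) + 572 = (-25 + 25*(-14/5)) + 572 = (-25 - 70) + 572 = -95 + 572 = 477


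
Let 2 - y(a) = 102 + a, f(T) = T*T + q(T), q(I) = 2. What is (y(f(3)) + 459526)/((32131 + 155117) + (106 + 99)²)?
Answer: 41765/20843 ≈ 2.0038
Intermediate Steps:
f(T) = 2 + T² (f(T) = T*T + 2 = T² + 2 = 2 + T²)
y(a) = -100 - a (y(a) = 2 - (102 + a) = 2 + (-102 - a) = -100 - a)
(y(f(3)) + 459526)/((32131 + 155117) + (106 + 99)²) = ((-100 - (2 + 3²)) + 459526)/((32131 + 155117) + (106 + 99)²) = ((-100 - (2 + 9)) + 459526)/(187248 + 205²) = ((-100 - 1*11) + 459526)/(187248 + 42025) = ((-100 - 11) + 459526)/229273 = (-111 + 459526)*(1/229273) = 459415*(1/229273) = 41765/20843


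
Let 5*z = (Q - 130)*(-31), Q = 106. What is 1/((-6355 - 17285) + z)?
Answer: -5/117456 ≈ -4.2569e-5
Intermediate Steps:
z = 744/5 (z = ((106 - 130)*(-31))/5 = (-24*(-31))/5 = (⅕)*744 = 744/5 ≈ 148.80)
1/((-6355 - 17285) + z) = 1/((-6355 - 17285) + 744/5) = 1/(-23640 + 744/5) = 1/(-117456/5) = -5/117456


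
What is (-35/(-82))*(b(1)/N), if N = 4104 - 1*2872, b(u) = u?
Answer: 5/14432 ≈ 0.00034645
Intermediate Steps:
N = 1232 (N = 4104 - 2872 = 1232)
(-35/(-82))*(b(1)/N) = (-35/(-82))*(1/1232) = (-35*(-1/82))*(1*(1/1232)) = (35/82)*(1/1232) = 5/14432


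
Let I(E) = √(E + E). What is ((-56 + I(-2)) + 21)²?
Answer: 1221 - 140*I ≈ 1221.0 - 140.0*I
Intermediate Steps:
I(E) = √2*√E (I(E) = √(2*E) = √2*√E)
((-56 + I(-2)) + 21)² = ((-56 + √2*√(-2)) + 21)² = ((-56 + √2*(I*√2)) + 21)² = ((-56 + 2*I) + 21)² = (-35 + 2*I)²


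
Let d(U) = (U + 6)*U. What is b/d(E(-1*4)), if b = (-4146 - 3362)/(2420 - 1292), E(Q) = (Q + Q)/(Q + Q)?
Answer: -1877/1974 ≈ -0.95086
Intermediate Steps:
E(Q) = 1 (E(Q) = (2*Q)/((2*Q)) = (2*Q)*(1/(2*Q)) = 1)
d(U) = U*(6 + U) (d(U) = (6 + U)*U = U*(6 + U))
b = -1877/282 (b = -7508/1128 = -7508*1/1128 = -1877/282 ≈ -6.6560)
b/d(E(-1*4)) = -1877/(282*(6 + 1)) = -1877/(282*(1*7)) = -1877/282/7 = -1877/282*⅐ = -1877/1974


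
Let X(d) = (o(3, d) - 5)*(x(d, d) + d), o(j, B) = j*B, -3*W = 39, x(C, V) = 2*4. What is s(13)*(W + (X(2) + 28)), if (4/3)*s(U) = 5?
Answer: 375/4 ≈ 93.750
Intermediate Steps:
s(U) = 15/4 (s(U) = (3/4)*5 = 15/4)
x(C, V) = 8
W = -13 (W = -1/3*39 = -13)
o(j, B) = B*j
X(d) = (-5 + 3*d)*(8 + d) (X(d) = (d*3 - 5)*(8 + d) = (3*d - 5)*(8 + d) = (-5 + 3*d)*(8 + d))
s(13)*(W + (X(2) + 28)) = 15*(-13 + ((-40 + 3*2**2 + 19*2) + 28))/4 = 15*(-13 + ((-40 + 3*4 + 38) + 28))/4 = 15*(-13 + ((-40 + 12 + 38) + 28))/4 = 15*(-13 + (10 + 28))/4 = 15*(-13 + 38)/4 = (15/4)*25 = 375/4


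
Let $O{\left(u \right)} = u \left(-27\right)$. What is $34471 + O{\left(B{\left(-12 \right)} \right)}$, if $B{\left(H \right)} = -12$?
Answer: $34795$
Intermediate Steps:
$O{\left(u \right)} = - 27 u$
$34471 + O{\left(B{\left(-12 \right)} \right)} = 34471 - -324 = 34471 + 324 = 34795$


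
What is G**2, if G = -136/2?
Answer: 4624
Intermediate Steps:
G = -68 (G = (1/2)*(-136) = -68)
G**2 = (-68)**2 = 4624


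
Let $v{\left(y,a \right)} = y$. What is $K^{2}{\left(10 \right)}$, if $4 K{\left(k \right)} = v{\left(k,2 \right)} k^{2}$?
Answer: $62500$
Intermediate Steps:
$K{\left(k \right)} = \frac{k^{3}}{4}$ ($K{\left(k \right)} = \frac{k k^{2}}{4} = \frac{k^{3}}{4}$)
$K^{2}{\left(10 \right)} = \left(\frac{10^{3}}{4}\right)^{2} = \left(\frac{1}{4} \cdot 1000\right)^{2} = 250^{2} = 62500$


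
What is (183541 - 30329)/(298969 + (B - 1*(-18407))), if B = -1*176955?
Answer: 153212/140421 ≈ 1.0911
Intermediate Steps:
B = -176955
(183541 - 30329)/(298969 + (B - 1*(-18407))) = (183541 - 30329)/(298969 + (-176955 - 1*(-18407))) = 153212/(298969 + (-176955 + 18407)) = 153212/(298969 - 158548) = 153212/140421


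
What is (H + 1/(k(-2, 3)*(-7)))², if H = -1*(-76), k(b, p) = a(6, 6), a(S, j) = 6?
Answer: 10182481/1764 ≈ 5772.4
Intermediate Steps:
k(b, p) = 6
H = 76
(H + 1/(k(-2, 3)*(-7)))² = (76 + 1/(6*(-7)))² = (76 + 1/(-42))² = (76 - 1/42)² = (3191/42)² = 10182481/1764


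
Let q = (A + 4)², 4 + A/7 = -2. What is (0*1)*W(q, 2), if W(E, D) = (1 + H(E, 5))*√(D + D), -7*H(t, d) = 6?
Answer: 0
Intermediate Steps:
A = -42 (A = -28 + 7*(-2) = -28 - 14 = -42)
H(t, d) = -6/7 (H(t, d) = -⅐*6 = -6/7)
q = 1444 (q = (-42 + 4)² = (-38)² = 1444)
W(E, D) = √2*√D/7 (W(E, D) = (1 - 6/7)*√(D + D) = √(2*D)/7 = (√2*√D)/7 = √2*√D/7)
(0*1)*W(q, 2) = (0*1)*(√2*√2/7) = 0*(2/7) = 0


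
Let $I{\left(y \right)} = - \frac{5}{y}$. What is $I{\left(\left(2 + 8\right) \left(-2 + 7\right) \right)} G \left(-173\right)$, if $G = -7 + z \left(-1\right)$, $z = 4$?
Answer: $- \frac{1903}{10} \approx -190.3$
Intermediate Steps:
$G = -11$ ($G = -7 + 4 \left(-1\right) = -7 - 4 = -11$)
$I{\left(\left(2 + 8\right) \left(-2 + 7\right) \right)} G \left(-173\right) = - \frac{5}{\left(2 + 8\right) \left(-2 + 7\right)} \left(-11\right) \left(-173\right) = - \frac{5}{10 \cdot 5} \left(-11\right) \left(-173\right) = - \frac{5}{50} \left(-11\right) \left(-173\right) = \left(-5\right) \frac{1}{50} \left(-11\right) \left(-173\right) = \left(- \frac{1}{10}\right) \left(-11\right) \left(-173\right) = \frac{11}{10} \left(-173\right) = - \frac{1903}{10}$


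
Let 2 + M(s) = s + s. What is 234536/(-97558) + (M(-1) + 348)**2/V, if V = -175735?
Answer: -26380403724/8572177565 ≈ -3.0774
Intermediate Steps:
M(s) = -2 + 2*s (M(s) = -2 + (s + s) = -2 + 2*s)
234536/(-97558) + (M(-1) + 348)**2/V = 234536/(-97558) + ((-2 + 2*(-1)) + 348)**2/(-175735) = 234536*(-1/97558) + ((-2 - 2) + 348)**2*(-1/175735) = -117268/48779 + (-4 + 348)**2*(-1/175735) = -117268/48779 + 344**2*(-1/175735) = -117268/48779 + 118336*(-1/175735) = -117268/48779 - 118336/175735 = -26380403724/8572177565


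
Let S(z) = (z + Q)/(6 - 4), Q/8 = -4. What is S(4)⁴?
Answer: 38416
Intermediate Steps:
Q = -32 (Q = 8*(-4) = -32)
S(z) = -16 + z/2 (S(z) = (z - 32)/(6 - 4) = (-32 + z)/2 = (-32 + z)*(½) = -16 + z/2)
S(4)⁴ = (-16 + (½)*4)⁴ = (-16 + 2)⁴ = (-14)⁴ = 38416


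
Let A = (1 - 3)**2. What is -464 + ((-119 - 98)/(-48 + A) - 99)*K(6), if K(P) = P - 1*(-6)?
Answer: -17521/11 ≈ -1592.8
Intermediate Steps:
K(P) = 6 + P (K(P) = P + 6 = 6 + P)
A = 4 (A = (-2)**2 = 4)
-464 + ((-119 - 98)/(-48 + A) - 99)*K(6) = -464 + ((-119 - 98)/(-48 + 4) - 99)*(6 + 6) = -464 + (-217/(-44) - 99)*12 = -464 + (-217*(-1/44) - 99)*12 = -464 + (217/44 - 99)*12 = -464 - 4139/44*12 = -464 - 12417/11 = -17521/11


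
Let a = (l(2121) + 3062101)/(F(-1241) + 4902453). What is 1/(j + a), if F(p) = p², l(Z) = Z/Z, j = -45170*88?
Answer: -3221267/12804405943269 ≈ -2.5157e-7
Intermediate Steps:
j = -3974960
l(Z) = 1
a = 1531051/3221267 (a = (1 + 3062101)/((-1241)² + 4902453) = 3062102/(1540081 + 4902453) = 3062102/6442534 = 3062102*(1/6442534) = 1531051/3221267 ≈ 0.47529)
1/(j + a) = 1/(-3974960 + 1531051/3221267) = 1/(-12804405943269/3221267) = -3221267/12804405943269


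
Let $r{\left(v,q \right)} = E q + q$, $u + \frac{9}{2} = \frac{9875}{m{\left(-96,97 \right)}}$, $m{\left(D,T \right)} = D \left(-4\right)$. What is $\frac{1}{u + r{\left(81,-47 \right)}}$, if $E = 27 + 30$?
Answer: $- \frac{384}{1038637} \approx -0.00036972$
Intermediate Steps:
$m{\left(D,T \right)} = - 4 D$
$E = 57$
$u = \frac{8147}{384}$ ($u = - \frac{9}{2} + \frac{9875}{\left(-4\right) \left(-96\right)} = - \frac{9}{2} + \frac{9875}{384} = \frac{8147}{384} \approx 21.216$)
$r{\left(v,q \right)} = 58 q$ ($r{\left(v,q \right)} = 57 q + q = 58 q$)
$\frac{1}{u + r{\left(81,-47 \right)}} = \frac{1}{\frac{8147}{384} + 58 \left(-47\right)} = \frac{1}{\frac{8147}{384} - 2726} = \frac{1}{- \frac{1038637}{384}} = - \frac{384}{1038637}$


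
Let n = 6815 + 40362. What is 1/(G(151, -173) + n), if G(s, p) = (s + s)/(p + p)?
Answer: 173/8161470 ≈ 2.1197e-5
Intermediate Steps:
n = 47177
G(s, p) = s/p (G(s, p) = (2*s)/((2*p)) = (2*s)*(1/(2*p)) = s/p)
1/(G(151, -173) + n) = 1/(151/(-173) + 47177) = 1/(151*(-1/173) + 47177) = 1/(-151/173 + 47177) = 1/(8161470/173) = 173/8161470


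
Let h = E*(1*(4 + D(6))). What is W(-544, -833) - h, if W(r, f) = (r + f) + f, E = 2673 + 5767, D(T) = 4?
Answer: -69730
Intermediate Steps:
E = 8440
h = 67520 (h = 8440*(1*(4 + 4)) = 8440*(1*8) = 8440*8 = 67520)
W(r, f) = r + 2*f (W(r, f) = (f + r) + f = r + 2*f)
W(-544, -833) - h = (-544 + 2*(-833)) - 1*67520 = (-544 - 1666) - 67520 = -2210 - 67520 = -69730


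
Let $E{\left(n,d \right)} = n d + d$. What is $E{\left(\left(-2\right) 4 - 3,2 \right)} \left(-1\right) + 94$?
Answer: $114$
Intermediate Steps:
$E{\left(n,d \right)} = d + d n$ ($E{\left(n,d \right)} = d n + d = d + d n$)
$E{\left(\left(-2\right) 4 - 3,2 \right)} \left(-1\right) + 94 = 2 \left(1 - 11\right) \left(-1\right) + 94 = 2 \left(-10\right) \left(-1\right) + 94 = \left(-20\right) \left(-1\right) + 94 = 20 + 94 = 114$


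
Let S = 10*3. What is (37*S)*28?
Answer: 31080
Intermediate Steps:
S = 30
(37*S)*28 = (37*30)*28 = 1110*28 = 31080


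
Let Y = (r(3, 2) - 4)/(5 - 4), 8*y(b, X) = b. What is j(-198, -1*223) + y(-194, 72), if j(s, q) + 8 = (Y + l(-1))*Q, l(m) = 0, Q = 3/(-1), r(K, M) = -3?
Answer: -45/4 ≈ -11.250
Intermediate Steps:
y(b, X) = b/8
Y = -7 (Y = (-3 - 4)/(5 - 4) = -7/1 = -7*1 = -7)
Q = -3 (Q = 3*(-1) = -3)
j(s, q) = 13 (j(s, q) = -8 + (-7 + 0)*(-3) = -8 - 7*(-3) = -8 + 21 = 13)
j(-198, -1*223) + y(-194, 72) = 13 + (1/8)*(-194) = 13 - 97/4 = -45/4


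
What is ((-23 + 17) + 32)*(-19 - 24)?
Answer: -1118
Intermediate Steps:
((-23 + 17) + 32)*(-19 - 24) = (-6 + 32)*(-43) = 26*(-43) = -1118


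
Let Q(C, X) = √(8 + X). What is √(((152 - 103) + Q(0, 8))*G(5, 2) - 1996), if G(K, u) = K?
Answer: I*√1731 ≈ 41.605*I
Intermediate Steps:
√(((152 - 103) + Q(0, 8))*G(5, 2) - 1996) = √(((152 - 103) + √(8 + 8))*5 - 1996) = √((49 + √16)*5 - 1996) = √((49 + 4)*5 - 1996) = √(53*5 - 1996) = √(265 - 1996) = √(-1731) = I*√1731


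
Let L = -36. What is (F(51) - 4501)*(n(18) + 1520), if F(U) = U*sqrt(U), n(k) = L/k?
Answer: -6832518 + 77418*sqrt(51) ≈ -6.2796e+6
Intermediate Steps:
n(k) = -36/k
F(U) = U**(3/2)
(F(51) - 4501)*(n(18) + 1520) = (51**(3/2) - 4501)*(-36/18 + 1520) = (51*sqrt(51) - 4501)*(-36*1/18 + 1520) = (-4501 + 51*sqrt(51))*(-2 + 1520) = (-4501 + 51*sqrt(51))*1518 = -6832518 + 77418*sqrt(51)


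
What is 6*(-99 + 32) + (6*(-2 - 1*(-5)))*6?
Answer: -294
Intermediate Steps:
6*(-99 + 32) + (6*(-2 - 1*(-5)))*6 = 6*(-67) + (6*(-2 + 5))*6 = -402 + (6*3)*6 = -402 + 18*6 = -402 + 108 = -294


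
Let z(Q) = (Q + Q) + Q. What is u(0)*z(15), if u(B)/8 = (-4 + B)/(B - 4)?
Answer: 360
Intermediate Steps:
z(Q) = 3*Q (z(Q) = 2*Q + Q = 3*Q)
u(B) = 8 (u(B) = 8*((-4 + B)/(B - 4)) = 8*((-4 + B)/(-4 + B)) = 8*1 = 8)
u(0)*z(15) = 8*(3*15) = 8*45 = 360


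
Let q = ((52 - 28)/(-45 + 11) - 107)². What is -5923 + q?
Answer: 1640814/289 ≈ 5677.6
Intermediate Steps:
q = 3352561/289 (q = (24/(-34) - 107)² = (24*(-1/34) - 107)² = (-12/17 - 107)² = (-1831/17)² = 3352561/289 ≈ 11601.)
-5923 + q = -5923 + 3352561/289 = 1640814/289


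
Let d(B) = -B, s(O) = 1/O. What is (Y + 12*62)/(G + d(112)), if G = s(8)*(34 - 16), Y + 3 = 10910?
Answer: -46604/439 ≈ -106.16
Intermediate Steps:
s(O) = 1/O
Y = 10907 (Y = -3 + 10910 = 10907)
G = 9/4 (G = (34 - 16)/8 = (⅛)*18 = 9/4 ≈ 2.2500)
(Y + 12*62)/(G + d(112)) = (10907 + 12*62)/(9/4 - 1*112) = (10907 + 744)/(9/4 - 112) = 11651/(-439/4) = 11651*(-4/439) = -46604/439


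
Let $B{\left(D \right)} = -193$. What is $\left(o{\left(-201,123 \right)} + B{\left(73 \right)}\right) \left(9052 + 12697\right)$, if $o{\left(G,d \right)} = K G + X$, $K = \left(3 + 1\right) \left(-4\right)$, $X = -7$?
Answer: $65594984$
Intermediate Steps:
$K = -16$ ($K = 4 \left(-4\right) = -16$)
$o{\left(G,d \right)} = -7 - 16 G$ ($o{\left(G,d \right)} = - 16 G - 7 = -7 - 16 G$)
$\left(o{\left(-201,123 \right)} + B{\left(73 \right)}\right) \left(9052 + 12697\right) = \left(\left(-7 - -3216\right) - 193\right) \left(9052 + 12697\right) = \left(\left(-7 + 3216\right) - 193\right) 21749 = \left(3209 - 193\right) 21749 = 3016 \cdot 21749 = 65594984$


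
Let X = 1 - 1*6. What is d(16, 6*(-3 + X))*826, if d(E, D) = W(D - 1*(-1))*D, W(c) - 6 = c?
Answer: 1625568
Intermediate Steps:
W(c) = 6 + c
X = -5 (X = 1 - 6 = -5)
d(E, D) = D*(7 + D) (d(E, D) = (6 + (D - 1*(-1)))*D = (6 + (D + 1))*D = (6 + (1 + D))*D = (7 + D)*D = D*(7 + D))
d(16, 6*(-3 + X))*826 = ((6*(-3 - 5))*(7 + 6*(-3 - 5)))*826 = ((6*(-8))*(7 + 6*(-8)))*826 = -48*(7 - 48)*826 = -48*(-41)*826 = 1968*826 = 1625568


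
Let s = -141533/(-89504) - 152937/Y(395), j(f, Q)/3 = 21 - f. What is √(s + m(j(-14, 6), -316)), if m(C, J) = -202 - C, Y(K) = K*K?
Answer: 3*I*√2659523284411118/8838520 ≈ 17.504*I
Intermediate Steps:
Y(K) = K²
j(f, Q) = 63 - 3*f (j(f, Q) = 3*(21 - f) = 63 - 3*f)
s = 8394213077/13964861600 (s = -141533/(-89504) - 152937/(395²) = -141533*(-1/89504) - 152937/156025 = 141533/89504 - 152937*1/156025 = 141533/89504 - 152937/156025 = 8394213077/13964861600 ≈ 0.60110)
√(s + m(j(-14, 6), -316)) = √(8394213077/13964861600 + (-202 - (63 - 3*(-14)))) = √(8394213077/13964861600 + (-202 - (63 + 42))) = √(8394213077/13964861600 + (-202 - 1*105)) = √(8394213077/13964861600 + (-202 - 105)) = √(8394213077/13964861600 - 307) = √(-4278818298123/13964861600) = 3*I*√2659523284411118/8838520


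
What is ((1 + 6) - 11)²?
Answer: 16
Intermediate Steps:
((1 + 6) - 11)² = (7 - 11)² = (-4)² = 16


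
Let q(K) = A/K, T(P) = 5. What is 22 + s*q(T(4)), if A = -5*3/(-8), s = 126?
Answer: 277/4 ≈ 69.250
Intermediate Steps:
A = 15/8 (A = -15*(-⅛) = 15/8 ≈ 1.8750)
q(K) = 15/(8*K)
22 + s*q(T(4)) = 22 + 126*((15/8)/5) = 22 + 126*((15/8)*(⅕)) = 22 + 126*(3/8) = 22 + 189/4 = 277/4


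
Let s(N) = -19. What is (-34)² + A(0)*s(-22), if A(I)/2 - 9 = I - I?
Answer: 814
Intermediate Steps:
A(I) = 18 (A(I) = 18 + 2*(I - I) = 18 + 2*0 = 18 + 0 = 18)
(-34)² + A(0)*s(-22) = (-34)² + 18*(-19) = 1156 - 342 = 814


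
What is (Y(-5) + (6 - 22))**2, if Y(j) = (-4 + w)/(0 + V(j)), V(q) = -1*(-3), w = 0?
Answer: 2704/9 ≈ 300.44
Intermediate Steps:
V(q) = 3
Y(j) = -4/3 (Y(j) = (-4 + 0)/(0 + 3) = -4/3)
(Y(-5) + (6 - 22))**2 = (-4/3 + (6 - 22))**2 = (-4/3 - 16)**2 = (-52/3)**2 = 2704/9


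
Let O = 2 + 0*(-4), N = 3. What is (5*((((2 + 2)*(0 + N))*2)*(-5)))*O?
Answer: -1200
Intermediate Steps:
O = 2 (O = 2 + 0 = 2)
(5*((((2 + 2)*(0 + N))*2)*(-5)))*O = (5*((((2 + 2)*(0 + 3))*2)*(-5)))*2 = (5*(((4*3)*2)*(-5)))*2 = (5*((12*2)*(-5)))*2 = (5*(24*(-5)))*2 = (5*(-120))*2 = -600*2 = -1200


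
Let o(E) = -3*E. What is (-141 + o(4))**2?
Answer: 23409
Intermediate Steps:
(-141 + o(4))**2 = (-141 - 3*4)**2 = (-141 - 12)**2 = (-153)**2 = 23409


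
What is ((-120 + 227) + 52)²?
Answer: 25281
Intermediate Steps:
((-120 + 227) + 52)² = (107 + 52)² = 159² = 25281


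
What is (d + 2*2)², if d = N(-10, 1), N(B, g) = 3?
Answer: 49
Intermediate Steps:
d = 3
(d + 2*2)² = (3 + 2*2)² = (3 + 4)² = 7² = 49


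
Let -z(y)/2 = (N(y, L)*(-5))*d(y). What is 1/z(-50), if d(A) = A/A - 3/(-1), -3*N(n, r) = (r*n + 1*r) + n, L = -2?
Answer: -1/640 ≈ -0.0015625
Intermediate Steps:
N(n, r) = -n/3 - r/3 - n*r/3 (N(n, r) = -((r*n + 1*r) + n)/3 = -((n*r + r) + n)/3 = -((r + n*r) + n)/3 = -(n + r + n*r)/3 = -n/3 - r/3 - n*r/3)
d(A) = 4 (d(A) = 1 - 3*(-1) = 1 + 3 = 4)
z(y) = 80/3 + 40*y/3 (z(y) = -2*(-y/3 - 1/3*(-2) - 1/3*y*(-2))*(-5)*4 = -2*(-y/3 + 2/3 + 2*y/3)*(-5)*4 = -2*(2/3 + y/3)*(-5)*4 = -2*(-10/3 - 5*y/3)*4 = -2*(-40/3 - 20*y/3) = 80/3 + 40*y/3)
1/z(-50) = 1/(80/3 + (40/3)*(-50)) = 1/(80/3 - 2000/3) = 1/(-640) = -1/640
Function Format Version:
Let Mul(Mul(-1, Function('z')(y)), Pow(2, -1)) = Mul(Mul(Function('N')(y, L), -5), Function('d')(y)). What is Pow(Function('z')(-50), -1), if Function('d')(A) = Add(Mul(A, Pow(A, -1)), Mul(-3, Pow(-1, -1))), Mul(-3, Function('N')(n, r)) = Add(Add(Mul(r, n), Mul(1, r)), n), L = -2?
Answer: Rational(-1, 640) ≈ -0.0015625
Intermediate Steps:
Function('N')(n, r) = Add(Mul(Rational(-1, 3), n), Mul(Rational(-1, 3), r), Mul(Rational(-1, 3), n, r)) (Function('N')(n, r) = Mul(Rational(-1, 3), Add(Add(Mul(r, n), Mul(1, r)), n)) = Mul(Rational(-1, 3), Add(Add(Mul(n, r), r), n)) = Mul(Rational(-1, 3), Add(Add(r, Mul(n, r)), n)) = Mul(Rational(-1, 3), Add(n, r, Mul(n, r))) = Add(Mul(Rational(-1, 3), n), Mul(Rational(-1, 3), r), Mul(Rational(-1, 3), n, r)))
Function('d')(A) = 4 (Function('d')(A) = Add(1, Mul(-3, -1)) = Add(1, 3) = 4)
Function('z')(y) = Add(Rational(80, 3), Mul(Rational(40, 3), y)) (Function('z')(y) = Mul(-2, Mul(Mul(Add(Mul(Rational(-1, 3), y), Mul(Rational(-1, 3), -2), Mul(Rational(-1, 3), y, -2)), -5), 4)) = Mul(-2, Mul(Mul(Add(Mul(Rational(-1, 3), y), Rational(2, 3), Mul(Rational(2, 3), y)), -5), 4)) = Mul(-2, Mul(Mul(Add(Rational(2, 3), Mul(Rational(1, 3), y)), -5), 4)) = Mul(-2, Mul(Add(Rational(-10, 3), Mul(Rational(-5, 3), y)), 4)) = Mul(-2, Add(Rational(-40, 3), Mul(Rational(-20, 3), y))) = Add(Rational(80, 3), Mul(Rational(40, 3), y)))
Pow(Function('z')(-50), -1) = Pow(Add(Rational(80, 3), Mul(Rational(40, 3), -50)), -1) = Pow(Add(Rational(80, 3), Rational(-2000, 3)), -1) = Pow(-640, -1) = Rational(-1, 640)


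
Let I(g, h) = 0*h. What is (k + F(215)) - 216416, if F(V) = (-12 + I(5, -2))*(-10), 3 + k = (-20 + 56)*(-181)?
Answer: -222815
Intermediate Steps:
k = -6519 (k = -3 + (-20 + 56)*(-181) = -3 + 36*(-181) = -3 - 6516 = -6519)
I(g, h) = 0
F(V) = 120 (F(V) = (-12 + 0)*(-10) = -12*(-10) = 120)
(k + F(215)) - 216416 = (-6519 + 120) - 216416 = -6399 - 216416 = -222815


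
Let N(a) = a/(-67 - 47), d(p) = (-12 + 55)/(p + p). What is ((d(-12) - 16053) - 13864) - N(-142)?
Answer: -13643537/456 ≈ -29920.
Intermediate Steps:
d(p) = 43/(2*p) (d(p) = 43/((2*p)) = 43*(1/(2*p)) = 43/(2*p))
N(a) = -a/114 (N(a) = a/(-114) = a*(-1/114) = -a/114)
((d(-12) - 16053) - 13864) - N(-142) = (((43/2)/(-12) - 16053) - 13864) - (-1)*(-142)/114 = (((43/2)*(-1/12) - 16053) - 13864) - 1*71/57 = ((-43/24 - 16053) - 13864) - 71/57 = (-385315/24 - 13864) - 71/57 = -718051/24 - 71/57 = -13643537/456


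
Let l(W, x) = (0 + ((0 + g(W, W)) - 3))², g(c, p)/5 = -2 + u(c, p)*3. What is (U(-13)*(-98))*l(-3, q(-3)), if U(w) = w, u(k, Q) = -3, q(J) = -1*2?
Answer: 4285736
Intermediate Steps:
q(J) = -2
g(c, p) = -55 (g(c, p) = 5*(-2 - 3*3) = 5*(-2 - 9) = 5*(-11) = -55)
l(W, x) = 3364 (l(W, x) = (0 + ((0 - 55) - 3))² = (0 + (-55 - 3))² = (0 - 58)² = (-58)² = 3364)
(U(-13)*(-98))*l(-3, q(-3)) = -13*(-98)*3364 = 1274*3364 = 4285736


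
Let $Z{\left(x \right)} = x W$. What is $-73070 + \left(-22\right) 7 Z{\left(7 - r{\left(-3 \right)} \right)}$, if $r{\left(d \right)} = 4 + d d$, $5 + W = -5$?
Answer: $-82310$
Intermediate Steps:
$W = -10$ ($W = -5 - 5 = -10$)
$r{\left(d \right)} = 4 + d^{2}$
$Z{\left(x \right)} = - 10 x$ ($Z{\left(x \right)} = x \left(-10\right) = - 10 x$)
$-73070 + \left(-22\right) 7 Z{\left(7 - r{\left(-3 \right)} \right)} = -73070 + \left(-22\right) 7 \left(- 10 \left(7 - \left(4 + \left(-3\right)^{2}\right)\right)\right) = -73070 - 154 \left(- 10 \left(7 - \left(4 + 9\right)\right)\right) = -73070 - 154 \left(- 10 \left(7 - 13\right)\right) = -73070 - 154 \left(\left(-10\right) \left(-6\right)\right) = -73070 - 9240 = -82310$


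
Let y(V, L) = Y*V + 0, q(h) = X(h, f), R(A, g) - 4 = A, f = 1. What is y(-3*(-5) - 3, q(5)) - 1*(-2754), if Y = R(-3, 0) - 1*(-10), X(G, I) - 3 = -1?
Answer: 2886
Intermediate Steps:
X(G, I) = 2 (X(G, I) = 3 - 1 = 2)
R(A, g) = 4 + A
q(h) = 2
Y = 11 (Y = (4 - 3) - 1*(-10) = 1 + 10 = 11)
y(V, L) = 11*V (y(V, L) = 11*V + 0 = 11*V)
y(-3*(-5) - 3, q(5)) - 1*(-2754) = 11*(-3*(-5) - 3) - 1*(-2754) = 11*(15 - 3) + 2754 = 11*12 + 2754 = 132 + 2754 = 2886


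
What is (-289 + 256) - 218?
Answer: -251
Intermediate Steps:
(-289 + 256) - 218 = -33 - 218 = -251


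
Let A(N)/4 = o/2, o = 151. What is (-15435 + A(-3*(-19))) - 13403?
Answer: -28536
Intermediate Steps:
A(N) = 302 (A(N) = 4*(151/2) = 302)
(-15435 + A(-3*(-19))) - 13403 = (-15435 + 302) - 13403 = -15133 - 13403 = -28536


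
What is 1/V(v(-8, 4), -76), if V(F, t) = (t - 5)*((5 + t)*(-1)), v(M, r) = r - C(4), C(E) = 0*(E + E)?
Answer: -1/5751 ≈ -0.00017388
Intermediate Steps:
C(E) = 0 (C(E) = 0*(2*E) = 0)
v(M, r) = r (v(M, r) = r - 1*0 = r + 0 = r)
V(F, t) = (-5 + t)*(-5 - t)
1/V(v(-8, 4), -76) = 1/(25 - 1*(-76)²) = 1/(25 - 1*5776) = 1/(25 - 5776) = 1/(-5751) = -1/5751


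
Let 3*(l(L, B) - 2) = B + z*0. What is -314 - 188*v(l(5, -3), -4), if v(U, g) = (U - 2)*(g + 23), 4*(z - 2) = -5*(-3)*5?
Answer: 3258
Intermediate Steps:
z = 83/4 (z = 2 + (-5*(-3)*5)/4 = 2 + (15*5)/4 = 2 + (1/4)*75 = 2 + 75/4 = 83/4 ≈ 20.750)
l(L, B) = 2 + B/3 (l(L, B) = 2 + (B + (83/4)*0)/3 = 2 + (B + 0)/3 = 2 + B/3)
v(U, g) = (-2 + U)*(23 + g)
-314 - 188*v(l(5, -3), -4) = -314 - 188*(-46 - 2*(-4) + 23*(2 + (1/3)*(-3)) + (2 + (1/3)*(-3))*(-4)) = -314 - 188*(-46 + 8 + 23*(2 - 1) + (2 - 1)*(-4)) = -314 - 188*(-46 + 8 + 23*1 + 1*(-4)) = -314 - 188*(-46 + 8 + 23 - 4) = -314 - 188*(-19) = -314 + 3572 = 3258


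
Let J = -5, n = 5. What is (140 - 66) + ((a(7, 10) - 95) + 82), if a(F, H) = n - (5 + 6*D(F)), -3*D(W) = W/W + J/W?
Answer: 431/7 ≈ 61.571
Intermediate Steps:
D(W) = -⅓ + 5/(3*W) (D(W) = -(W/W - 5/W)/3 = -(1 - 5/W)/3 = -⅓ + 5/(3*W))
a(F, H) = -2*(5 - F)/F (a(F, H) = 5 - (5 + 6*((5 - F)/(3*F))) = 5 - (5 + 2*(5 - F)/F) = 5 + (-5 - 2*(5 - F)/F) = -2*(5 - F)/F)
(140 - 66) + ((a(7, 10) - 95) + 82) = (140 - 66) + (((2 - 10/7) - 95) + 82) = 74 + (((2 - 10*⅐) - 95) + 82) = 74 + (((2 - 10/7) - 95) + 82) = 74 + ((4/7 - 95) + 82) = 74 + (-661/7 + 82) = 74 - 87/7 = 431/7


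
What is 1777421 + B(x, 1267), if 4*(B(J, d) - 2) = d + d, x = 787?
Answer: 3556113/2 ≈ 1.7781e+6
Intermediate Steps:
B(J, d) = 2 + d/2 (B(J, d) = 2 + (d + d)/4 = 2 + (2*d)/4 = 2 + d/2)
1777421 + B(x, 1267) = 1777421 + (2 + (½)*1267) = 1777421 + (2 + 1267/2) = 1777421 + 1271/2 = 3556113/2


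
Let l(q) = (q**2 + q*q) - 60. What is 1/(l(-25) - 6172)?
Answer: -1/4982 ≈ -0.00020072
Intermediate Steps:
l(q) = -60 + 2*q**2 (l(q) = (q**2 + q**2) - 60 = 2*q**2 - 60 = -60 + 2*q**2)
1/(l(-25) - 6172) = 1/((-60 + 2*(-25)**2) - 6172) = 1/((-60 + 2*625) - 6172) = 1/((-60 + 1250) - 6172) = 1/(1190 - 6172) = 1/(-4982) = -1/4982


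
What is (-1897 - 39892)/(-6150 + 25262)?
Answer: -41789/19112 ≈ -2.1865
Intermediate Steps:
(-1897 - 39892)/(-6150 + 25262) = -41789/19112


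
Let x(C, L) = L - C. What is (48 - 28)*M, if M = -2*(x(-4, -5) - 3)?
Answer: 160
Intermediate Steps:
M = 8 (M = -2*((-5 - 1*(-4)) - 3) = -2*((-5 + 4) - 3) = -2*(-1 - 3) = -2*(-4) = 8)
(48 - 28)*M = (48 - 28)*8 = 20*8 = 160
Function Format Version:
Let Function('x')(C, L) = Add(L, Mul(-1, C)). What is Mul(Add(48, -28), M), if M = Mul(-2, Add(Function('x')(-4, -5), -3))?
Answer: 160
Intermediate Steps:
M = 8 (M = Mul(-2, Add(Add(-5, Mul(-1, -4)), -3)) = Mul(-2, Add(Add(-5, 4), -3)) = Mul(-2, Add(-1, -3)) = Mul(-2, -4) = 8)
Mul(Add(48, -28), M) = Mul(Add(48, -28), 8) = Mul(20, 8) = 160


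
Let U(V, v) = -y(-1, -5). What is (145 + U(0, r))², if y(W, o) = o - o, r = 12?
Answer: 21025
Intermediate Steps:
y(W, o) = 0
U(V, v) = 0 (U(V, v) = -1*0 = 0)
(145 + U(0, r))² = (145 + 0)² = 145² = 21025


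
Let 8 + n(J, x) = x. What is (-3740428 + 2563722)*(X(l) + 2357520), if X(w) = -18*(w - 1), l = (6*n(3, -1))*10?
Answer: -2785566692148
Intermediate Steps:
n(J, x) = -8 + x
l = -540 (l = (6*(-8 - 1))*10 = (6*(-9))*10 = -54*10 = -540)
X(w) = 18 - 18*w (X(w) = -18*(-1 + w) = 18 - 18*w)
(-3740428 + 2563722)*(X(l) + 2357520) = (-3740428 + 2563722)*((18 - 18*(-540)) + 2357520) = -1176706*((18 + 9720) + 2357520) = -1176706*(9738 + 2357520) = -1176706*2367258 = -2785566692148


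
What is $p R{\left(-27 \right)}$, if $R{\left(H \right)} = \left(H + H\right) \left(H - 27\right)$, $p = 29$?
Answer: $84564$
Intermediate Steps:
$R{\left(H \right)} = 2 H \left(-27 + H\right)$
$p R{\left(-27 \right)} = 29 \cdot 2 \left(-27\right) \left(-27 - 27\right) = 29 \cdot 2 \left(-27\right) \left(-54\right) = 29 \cdot 2916 = 84564$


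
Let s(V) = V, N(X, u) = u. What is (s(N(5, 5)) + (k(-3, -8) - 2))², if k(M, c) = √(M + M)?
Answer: (3 + I*√6)² ≈ 3.0 + 14.697*I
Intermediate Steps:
k(M, c) = √2*√M (k(M, c) = √(2*M) = √2*√M)
(s(N(5, 5)) + (k(-3, -8) - 2))² = (5 + (√2*√(-3) - 2))² = (5 + (√2*(I*√3) - 2))² = (5 + (I*√6 - 2))² = (5 + (-2 + I*√6))² = (3 + I*√6)²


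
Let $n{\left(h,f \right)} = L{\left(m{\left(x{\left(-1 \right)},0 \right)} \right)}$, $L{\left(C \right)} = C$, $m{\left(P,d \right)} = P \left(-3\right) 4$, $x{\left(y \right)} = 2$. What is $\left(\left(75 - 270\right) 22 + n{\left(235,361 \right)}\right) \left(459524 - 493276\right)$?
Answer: $145606128$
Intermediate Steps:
$m{\left(P,d \right)} = - 12 P$ ($m{\left(P,d \right)} = - 3 P 4 = - 12 P$)
$n{\left(h,f \right)} = -24$ ($n{\left(h,f \right)} = \left(-12\right) 2 = -24$)
$\left(\left(75 - 270\right) 22 + n{\left(235,361 \right)}\right) \left(459524 - 493276\right) = \left(\left(75 - 270\right) 22 - 24\right) \left(459524 - 493276\right) = \left(\left(-195\right) 22 - 24\right) \left(-33752\right) = \left(-4290 - 24\right) \left(-33752\right) = \left(-4314\right) \left(-33752\right) = 145606128$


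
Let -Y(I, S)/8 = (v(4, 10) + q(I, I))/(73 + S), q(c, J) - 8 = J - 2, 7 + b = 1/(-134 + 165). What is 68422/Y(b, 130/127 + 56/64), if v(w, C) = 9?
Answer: -80703988477/1011936 ≈ -79752.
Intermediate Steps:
b = -216/31 (b = -7 + 1/(-134 + 165) = -7 + 1/31 = -216/31 ≈ -6.9677)
q(c, J) = 6 + J (q(c, J) = 8 + (J - 2) = 8 + (-2 + J) = 6 + J)
Y(I, S) = -8*(15 + I)/(73 + S) (Y(I, S) = -8*(9 + (6 + I))/(73 + S) = -8*(15 + I)/(73 + S))
68422/Y(b, 130/127 + 56/64) = 68422/((8*(-15 - 1*(-216/31))/(73 + (130/127 + 56/64)))) = 68422/((8*(-15 + 216/31)/(73 + (130*(1/127) + 56*(1/64))))) = 68422/((8*(-249/31)/(73 + (130/127 + 7/8)))) = 68422/((8*(-249/31)/(73 + 1929/1016))) = 68422/((8*(-249/31)/(76097/1016))) = 68422/((8*(1016/76097)*(-249/31))) = 68422/(-2023872/2359007) = 68422*(-2359007/2023872) = -80703988477/1011936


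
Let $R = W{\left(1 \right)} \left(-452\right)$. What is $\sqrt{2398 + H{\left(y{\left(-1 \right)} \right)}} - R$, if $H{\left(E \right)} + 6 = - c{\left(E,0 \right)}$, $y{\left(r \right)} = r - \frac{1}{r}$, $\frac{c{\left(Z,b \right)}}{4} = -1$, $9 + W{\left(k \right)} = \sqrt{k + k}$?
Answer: $-4068 + 2 \sqrt{599} + 452 \sqrt{2} \approx -3379.8$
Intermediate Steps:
$W{\left(k \right)} = -9 + \sqrt{2} \sqrt{k}$ ($W{\left(k \right)} = -9 + \sqrt{k + k} = -9 + \sqrt{2 k} = -9 + \sqrt{2} \sqrt{k}$)
$R = 4068 - 452 \sqrt{2}$ ($R = \left(-9 + \sqrt{2} \sqrt{1}\right) \left(-452\right) = \left(-9 + \sqrt{2} \cdot 1\right) \left(-452\right) = \left(-9 + \sqrt{2}\right) \left(-452\right) = 4068 - 452 \sqrt{2} \approx 3428.8$)
$c{\left(Z,b \right)} = -4$ ($c{\left(Z,b \right)} = 4 \left(-1\right) = -4$)
$H{\left(E \right)} = -2$ ($H{\left(E \right)} = -6 - -4 = -6 + 4 = -2$)
$\sqrt{2398 + H{\left(y{\left(-1 \right)} \right)}} - R = \sqrt{2398 - 2} - \left(4068 - 452 \sqrt{2}\right) = \sqrt{2396} - \left(4068 - 452 \sqrt{2}\right) = 2 \sqrt{599} - \left(4068 - 452 \sqrt{2}\right) = -4068 + 2 \sqrt{599} + 452 \sqrt{2}$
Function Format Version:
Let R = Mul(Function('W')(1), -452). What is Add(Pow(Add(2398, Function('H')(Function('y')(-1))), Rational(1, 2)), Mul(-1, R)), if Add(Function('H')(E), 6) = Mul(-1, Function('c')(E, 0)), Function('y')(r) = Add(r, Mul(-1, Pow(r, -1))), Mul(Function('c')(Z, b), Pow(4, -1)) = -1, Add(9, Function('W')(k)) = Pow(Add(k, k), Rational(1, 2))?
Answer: Add(-4068, Mul(2, Pow(599, Rational(1, 2))), Mul(452, Pow(2, Rational(1, 2)))) ≈ -3379.8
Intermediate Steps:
Function('W')(k) = Add(-9, Mul(Pow(2, Rational(1, 2)), Pow(k, Rational(1, 2)))) (Function('W')(k) = Add(-9, Pow(Add(k, k), Rational(1, 2))) = Add(-9, Pow(Mul(2, k), Rational(1, 2))) = Add(-9, Mul(Pow(2, Rational(1, 2)), Pow(k, Rational(1, 2)))))
R = Add(4068, Mul(-452, Pow(2, Rational(1, 2)))) (R = Mul(Add(-9, Mul(Pow(2, Rational(1, 2)), Pow(1, Rational(1, 2)))), -452) = Mul(Add(-9, Mul(Pow(2, Rational(1, 2)), 1)), -452) = Mul(Add(-9, Pow(2, Rational(1, 2))), -452) = Add(4068, Mul(-452, Pow(2, Rational(1, 2)))) ≈ 3428.8)
Function('c')(Z, b) = -4 (Function('c')(Z, b) = Mul(4, -1) = -4)
Function('H')(E) = -2 (Function('H')(E) = Add(-6, Mul(-1, -4)) = Add(-6, 4) = -2)
Add(Pow(Add(2398, Function('H')(Function('y')(-1))), Rational(1, 2)), Mul(-1, R)) = Add(Pow(Add(2398, -2), Rational(1, 2)), Mul(-1, Add(4068, Mul(-452, Pow(2, Rational(1, 2)))))) = Add(Pow(2396, Rational(1, 2)), Add(-4068, Mul(452, Pow(2, Rational(1, 2))))) = Add(Mul(2, Pow(599, Rational(1, 2))), Add(-4068, Mul(452, Pow(2, Rational(1, 2))))) = Add(-4068, Mul(2, Pow(599, Rational(1, 2))), Mul(452, Pow(2, Rational(1, 2))))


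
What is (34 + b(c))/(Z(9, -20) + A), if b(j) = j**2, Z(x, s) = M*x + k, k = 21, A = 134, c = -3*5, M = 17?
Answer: 37/44 ≈ 0.84091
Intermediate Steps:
c = -15
Z(x, s) = 21 + 17*x (Z(x, s) = 17*x + 21 = 21 + 17*x)
(34 + b(c))/(Z(9, -20) + A) = (34 + (-15)**2)/((21 + 17*9) + 134) = (34 + 225)/((21 + 153) + 134) = 259/(174 + 134) = 259/308 = 259*(1/308) = 37/44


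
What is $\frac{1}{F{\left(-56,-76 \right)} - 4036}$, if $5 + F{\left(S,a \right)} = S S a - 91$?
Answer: $- \frac{1}{242468} \approx -4.1243 \cdot 10^{-6}$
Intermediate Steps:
$F{\left(S,a \right)} = -96 + a S^{2}$ ($F{\left(S,a \right)} = -5 + \left(S S a - 91\right) = -5 + \left(S^{2} a - 91\right) = -5 + \left(a S^{2} - 91\right) = -5 + \left(-91 + a S^{2}\right) = -96 + a S^{2}$)
$\frac{1}{F{\left(-56,-76 \right)} - 4036} = \frac{1}{\left(-96 - 76 \left(-56\right)^{2}\right) - 4036} = \frac{1}{\left(-96 - 238336\right) - 4036} = \frac{1}{-238432 - 4036} = \frac{1}{-242468} = - \frac{1}{242468}$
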